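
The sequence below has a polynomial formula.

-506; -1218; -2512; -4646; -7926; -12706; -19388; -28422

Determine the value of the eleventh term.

-74856

-712  -1294  -2134  -3280  -4780  -6682  -9034
-582  -840  -1146  -1500  -1902  -2352
-258  -306  -354  -402  -450
-48  -48  -48  -48
The fourth differences are constant (-48).
-450 − 48 = -498;  -2352 − 498 = -2850;  -9034 − 2850 = -11884;  -28422 − 11884 = -40306
-498 − 48 = -546;  -2850 − 546 = -3396;  -11884 − 3396 = -15280;  -40306 − 15280 = -55586
-546 − 48 = -594;  -3396 − 594 = -3990;  -15280 − 3990 = -19270;  -55586 − 19270 = -74856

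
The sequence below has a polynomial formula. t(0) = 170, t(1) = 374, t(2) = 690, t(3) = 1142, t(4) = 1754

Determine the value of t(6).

First differences: 204, 316, 452, 612
Second differences: 112, 136, 160
Third differences: 24, 24
Constant third difference = 24, so extend:
160 + 24 = 184;  612 + 184 = 796;  1754 + 796 = 2550
184 + 24 = 208;  796 + 208 = 1004;  2550 + 1004 = 3554

3554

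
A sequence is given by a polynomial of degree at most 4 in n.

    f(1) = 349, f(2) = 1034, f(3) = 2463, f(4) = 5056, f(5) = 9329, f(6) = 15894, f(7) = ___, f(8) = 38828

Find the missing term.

25459

Using the first 6 terms:
Δ: 685, 1429, 2593, 4273, 6565
Δ²: 744, 1164, 1680, 2292
Δ³: 420, 516, 612
Δ⁴: 96, 96
Constant fourth difference = 96.
Extend forward: 612 + 96 = 708;  2292 + 708 = 3000;  6565 + 3000 = 9565;  15894 + 9565 = 25459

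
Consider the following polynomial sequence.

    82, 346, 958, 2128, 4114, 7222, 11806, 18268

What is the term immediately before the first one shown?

Δ: 264, 612, 1170, 1986, 3108, 4584, 6462
Δ²: 348, 558, 816, 1122, 1476, 1878
Δ³: 210, 258, 306, 354, 402
Δ⁴: 48, 48, 48, 48
The fourth differences are constant at 48.
Work back: 210 − 48 = 162;  348 − 162 = 186;  264 − 186 = 78;  82 − 78 = 4

4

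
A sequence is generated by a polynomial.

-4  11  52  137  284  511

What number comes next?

D1: 15 , 41 , 85 , 147 , 227
D2: 26 , 44 , 62 , 80
D3: 18 , 18 , 18
Third differences constant at 18.
80 + 18 = 98;  227 + 98 = 325;  511 + 325 = 836

836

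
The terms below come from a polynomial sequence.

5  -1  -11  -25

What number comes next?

-43

First differences: -6  -10  -14
Second differences: -4  -4
Second differences constant at -4.
-14 − 4 = -18;  -25 − 18 = -43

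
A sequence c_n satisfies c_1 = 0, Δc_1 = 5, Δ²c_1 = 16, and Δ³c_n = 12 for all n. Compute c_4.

Build the table forward from the leading diagonal:
Δ³: 12  12  12  12
Δ²: 16  28  40  52
Δ: 5  21  49  89
c: 0  5  26  75

75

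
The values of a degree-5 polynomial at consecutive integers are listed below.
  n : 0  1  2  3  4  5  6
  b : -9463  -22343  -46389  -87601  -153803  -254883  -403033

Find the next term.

D1: -12880, -24046, -41212, -66202, -101080, -148150
D2: -11166, -17166, -24990, -34878, -47070
D3: -6000, -7824, -9888, -12192
D4: -1824, -2064, -2304
D5: -240, -240
The fifth differences are constant (-240).
-2304 − 240 = -2544;  -12192 − 2544 = -14736;  -47070 − 14736 = -61806;  -148150 − 61806 = -209956;  -403033 − 209956 = -612989

-612989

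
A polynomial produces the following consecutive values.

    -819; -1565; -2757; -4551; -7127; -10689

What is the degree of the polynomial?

-746, -1192, -1794, -2576, -3562
-446, -602, -782, -986
-156, -180, -204
-24, -24
The fourth differences are constant, so the polynomial has degree 4.

4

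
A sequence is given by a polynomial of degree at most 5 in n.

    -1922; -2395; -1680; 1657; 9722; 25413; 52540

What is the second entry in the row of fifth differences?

120

D1: -473, 715, 3337, 8065, 15691, 27127
D2: 1188, 2622, 4728, 7626, 11436
D3: 1434, 2106, 2898, 3810
D4: 672, 792, 912
D5: 120, 120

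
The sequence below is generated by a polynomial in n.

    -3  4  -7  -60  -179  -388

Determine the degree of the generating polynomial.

D1: 7, -11, -53, -119, -209
D2: -18, -42, -66, -90
D3: -24, -24, -24
The third differences are constant, so the polynomial has degree 3.

3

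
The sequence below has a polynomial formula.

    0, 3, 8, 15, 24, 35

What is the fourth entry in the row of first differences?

9

D1: 3, 5, 7, 9, 11
D2: 2, 2, 2, 2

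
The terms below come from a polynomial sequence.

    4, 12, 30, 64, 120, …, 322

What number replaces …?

Using the first 5 terms:
Δ: 8  18  34  56
Δ²: 10  16  22
Δ³: 6  6
Constant third difference = 6.
Extend forward: 22 + 6 = 28;  56 + 28 = 84;  120 + 84 = 204

204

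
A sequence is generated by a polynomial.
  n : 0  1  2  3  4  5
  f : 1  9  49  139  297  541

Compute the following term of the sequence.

889

8  40  90  158  244
32  50  68  86
18  18  18
The third differences are constant (18).
86 + 18 = 104;  244 + 104 = 348;  541 + 348 = 889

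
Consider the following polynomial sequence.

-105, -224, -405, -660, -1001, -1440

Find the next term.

-1989

-119  -181  -255  -341  -439
-62  -74  -86  -98
-12  -12  -12
Constant third difference = -12, so extend:
-98 − 12 = -110;  -439 − 110 = -549;  -1440 − 549 = -1989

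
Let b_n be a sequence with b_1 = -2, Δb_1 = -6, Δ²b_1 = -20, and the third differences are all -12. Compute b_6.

-352

Build the table forward from the leading diagonal:
Third differences: -12  -12  -12  -12  -12  -12
Second differences: -20  -32  -44  -56  -68  -80
First differences: -6  -26  -58  -102  -158  -226
b: -2  -8  -34  -92  -194  -352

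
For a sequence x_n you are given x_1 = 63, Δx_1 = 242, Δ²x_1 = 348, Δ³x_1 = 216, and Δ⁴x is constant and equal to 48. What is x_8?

Build the table forward from the leading diagonal:
Δ⁴: 48  48  48  48  48  48  48  48
Δ³: 216  264  312  360  408  456  504  552
Δ²: 348  564  828  1140  1500  1908  2364  2868
Δ: 242  590  1154  1982  3122  4622  6530  8894
x: 63  305  895  2049  4031  7153  11775  18305

18305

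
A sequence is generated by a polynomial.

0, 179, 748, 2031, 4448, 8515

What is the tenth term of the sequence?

54963

179  569  1283  2417  4067
390  714  1134  1650
324  420  516
96  96
Constant fourth difference = 96, so extend:
516 + 96 = 612;  1650 + 612 = 2262;  4067 + 2262 = 6329;  8515 + 6329 = 14844
612 + 96 = 708;  2262 + 708 = 2970;  6329 + 2970 = 9299;  14844 + 9299 = 24143
708 + 96 = 804;  2970 + 804 = 3774;  9299 + 3774 = 13073;  24143 + 13073 = 37216
804 + 96 = 900;  3774 + 900 = 4674;  13073 + 4674 = 17747;  37216 + 17747 = 54963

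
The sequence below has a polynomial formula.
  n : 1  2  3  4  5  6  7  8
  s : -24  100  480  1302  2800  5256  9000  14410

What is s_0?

First differences: 124, 380, 822, 1498, 2456, 3744, 5410
Second differences: 256, 442, 676, 958, 1288, 1666
Third differences: 186, 234, 282, 330, 378
Fourth differences: 48, 48, 48, 48
The fourth differences are constant at 48.
Work back: 186 − 48 = 138;  256 − 138 = 118;  124 − 118 = 6;  -24 − 6 = -30

-30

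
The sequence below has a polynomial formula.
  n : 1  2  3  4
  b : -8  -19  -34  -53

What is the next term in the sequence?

D1: -11  -15  -19
D2: -4  -4
Constant second difference = -4, so extend:
-19 − 4 = -23;  -53 − 23 = -76

-76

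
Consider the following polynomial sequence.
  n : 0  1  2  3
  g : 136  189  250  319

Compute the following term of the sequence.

Δ: 53 , 61 , 69
Δ²: 8 , 8
Second differences constant at 8.
69 + 8 = 77;  319 + 77 = 396

396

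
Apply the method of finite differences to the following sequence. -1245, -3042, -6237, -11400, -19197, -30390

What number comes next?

-45837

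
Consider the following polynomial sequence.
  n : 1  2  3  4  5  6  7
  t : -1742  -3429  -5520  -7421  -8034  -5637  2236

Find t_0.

D1: -1687  -2091  -1901  -613  2397  7873
D2: -404  190  1288  3010  5476
D3: 594  1098  1722  2466
D4: 504  624  744
D5: 120  120
The fifth differences are constant at 120.
Work back: 504 − 120 = 384;  594 − 384 = 210;  -404 − 210 = -614;  -1687 + 614 = -1073;  -1742 + 1073 = -669

-669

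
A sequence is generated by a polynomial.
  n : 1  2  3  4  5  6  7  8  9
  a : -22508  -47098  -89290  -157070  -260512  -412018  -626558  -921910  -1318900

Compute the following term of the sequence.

-1841642

Δ: -24590 , -42192 , -67780 , -103442 , -151506 , -214540 , -295352 , -396990
Δ²: -17602 , -25588 , -35662 , -48064 , -63034 , -80812 , -101638
Δ³: -7986 , -10074 , -12402 , -14970 , -17778 , -20826
Δ⁴: -2088 , -2328 , -2568 , -2808 , -3048
Δ⁵: -240 , -240 , -240 , -240
Constant fifth difference = -240, so extend:
-3048 − 240 = -3288;  -20826 − 3288 = -24114;  -101638 − 24114 = -125752;  -396990 − 125752 = -522742;  -1318900 − 522742 = -1841642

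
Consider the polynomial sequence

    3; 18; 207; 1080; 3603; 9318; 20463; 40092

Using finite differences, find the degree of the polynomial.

5

15, 189, 873, 2523, 5715, 11145, 19629
174, 684, 1650, 3192, 5430, 8484
510, 966, 1542, 2238, 3054
456, 576, 696, 816
120, 120, 120
The fifth differences are constant, so the polynomial has degree 5.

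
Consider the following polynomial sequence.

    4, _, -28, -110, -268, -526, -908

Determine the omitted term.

Using the last 5 terms:
First differences: -82  -158  -258  -382
Second differences: -76  -100  -124
Third differences: -24  -24
Constant third difference = -24.
Extend backward: -76 + 24 = -52;  -82 + 52 = -30;  -28 + 30 = 2

2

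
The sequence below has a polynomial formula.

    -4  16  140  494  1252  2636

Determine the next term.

4916

Δ: 20  124  354  758  1384
Δ²: 104  230  404  626
Δ³: 126  174  222
Δ⁴: 48  48
Constant fourth difference = 48, so extend:
222 + 48 = 270;  626 + 270 = 896;  1384 + 896 = 2280;  2636 + 2280 = 4916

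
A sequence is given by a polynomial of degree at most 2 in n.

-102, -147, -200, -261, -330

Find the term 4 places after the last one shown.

-686

Δ: -45, -53, -61, -69
Δ²: -8, -8, -8
The second differences are constant (-8).
-69 − 8 = -77;  -330 − 77 = -407
-77 − 8 = -85;  -407 − 85 = -492
-85 − 8 = -93;  -492 − 93 = -585
-93 − 8 = -101;  -585 − 101 = -686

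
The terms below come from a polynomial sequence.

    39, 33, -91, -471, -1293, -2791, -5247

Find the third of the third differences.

D1: -6, -124, -380, -822, -1498, -2456
D2: -118, -256, -442, -676, -958
D3: -138, -186, -234, -282
D4: -48, -48, -48

-234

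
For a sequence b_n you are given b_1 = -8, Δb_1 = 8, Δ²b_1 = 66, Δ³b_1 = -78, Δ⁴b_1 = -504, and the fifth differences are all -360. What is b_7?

-10250

Build the table forward from the leading diagonal:
D5: -360  -360  -360  -360  -360  -360  -360
D4: -504  -864  -1224  -1584  -1944  -2304  -2664
D3: -78  -582  -1446  -2670  -4254  -6198  -8502
D2: 66  -12  -594  -2040  -4710  -8964  -15162
D1: 8  74  62  -532  -2572  -7282  -16246
b: -8  0  74  136  -396  -2968  -10250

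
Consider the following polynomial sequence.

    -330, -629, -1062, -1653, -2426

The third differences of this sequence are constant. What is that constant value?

-24

Δ: -299, -433, -591, -773
Δ²: -134, -158, -182
Δ³: -24, -24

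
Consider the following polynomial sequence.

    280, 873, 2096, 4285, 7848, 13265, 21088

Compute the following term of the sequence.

D1: 593, 1223, 2189, 3563, 5417, 7823
D2: 630, 966, 1374, 1854, 2406
D3: 336, 408, 480, 552
D4: 72, 72, 72
The fourth differences are constant (72).
552 + 72 = 624;  2406 + 624 = 3030;  7823 + 3030 = 10853;  21088 + 10853 = 31941

31941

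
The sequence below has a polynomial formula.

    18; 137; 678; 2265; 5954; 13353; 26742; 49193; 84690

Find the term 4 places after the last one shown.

475458

D1: 119, 541, 1587, 3689, 7399, 13389, 22451, 35497
D2: 422, 1046, 2102, 3710, 5990, 9062, 13046
D3: 624, 1056, 1608, 2280, 3072, 3984
D4: 432, 552, 672, 792, 912
D5: 120, 120, 120, 120
Fifth differences constant at 120.
912 + 120 = 1032;  3984 + 1032 = 5016;  13046 + 5016 = 18062;  35497 + 18062 = 53559;  84690 + 53559 = 138249
1032 + 120 = 1152;  5016 + 1152 = 6168;  18062 + 6168 = 24230;  53559 + 24230 = 77789;  138249 + 77789 = 216038
1152 + 120 = 1272;  6168 + 1272 = 7440;  24230 + 7440 = 31670;  77789 + 31670 = 109459;  216038 + 109459 = 325497
1272 + 120 = 1392;  7440 + 1392 = 8832;  31670 + 8832 = 40502;  109459 + 40502 = 149961;  325497 + 149961 = 475458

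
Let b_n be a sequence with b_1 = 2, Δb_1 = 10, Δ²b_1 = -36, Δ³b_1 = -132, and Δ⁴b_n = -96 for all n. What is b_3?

-14

Build the table forward from the leading diagonal:
D4: -96  -96  -96
D3: -132  -228  -324
D2: -36  -168  -396
D1: 10  -26  -194
b: 2  12  -14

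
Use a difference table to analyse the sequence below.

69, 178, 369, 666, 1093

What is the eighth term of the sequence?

First differences: 109, 191, 297, 427
Second differences: 82, 106, 130
Third differences: 24, 24
The third differences are constant (24).
130 + 24 = 154;  427 + 154 = 581;  1093 + 581 = 1674
154 + 24 = 178;  581 + 178 = 759;  1674 + 759 = 2433
178 + 24 = 202;  759 + 202 = 961;  2433 + 961 = 3394

3394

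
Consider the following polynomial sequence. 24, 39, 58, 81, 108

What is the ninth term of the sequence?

256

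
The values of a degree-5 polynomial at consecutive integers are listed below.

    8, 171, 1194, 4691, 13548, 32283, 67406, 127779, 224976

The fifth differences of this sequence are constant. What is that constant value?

D1: 163, 1023, 3497, 8857, 18735, 35123, 60373, 97197
D2: 860, 2474, 5360, 9878, 16388, 25250, 36824
D3: 1614, 2886, 4518, 6510, 8862, 11574
D4: 1272, 1632, 1992, 2352, 2712
D5: 360, 360, 360, 360

360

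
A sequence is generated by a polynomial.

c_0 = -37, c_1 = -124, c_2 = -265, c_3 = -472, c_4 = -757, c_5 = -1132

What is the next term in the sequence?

-1609

Δ: -87 , -141 , -207 , -285 , -375
Δ²: -54 , -66 , -78 , -90
Δ³: -12 , -12 , -12
Third differences constant at -12.
-90 − 12 = -102;  -375 − 102 = -477;  -1132 − 477 = -1609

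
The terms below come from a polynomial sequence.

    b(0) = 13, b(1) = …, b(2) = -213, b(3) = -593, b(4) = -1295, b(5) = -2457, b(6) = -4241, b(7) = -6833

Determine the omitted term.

-41

Using the last 6 terms:
D1: -380, -702, -1162, -1784, -2592
D2: -322, -460, -622, -808
D3: -138, -162, -186
D4: -24, -24
Constant fourth difference = -24.
Extend backward: -138 + 24 = -114;  -322 + 114 = -208;  -380 + 208 = -172;  -213 + 172 = -41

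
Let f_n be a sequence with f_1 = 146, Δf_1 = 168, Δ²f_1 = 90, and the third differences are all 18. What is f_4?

938

Build the table forward from the leading diagonal:
Third differences: 18, 18, 18, 18
Second differences: 90, 108, 126, 144
First differences: 168, 258, 366, 492
f: 146, 314, 572, 938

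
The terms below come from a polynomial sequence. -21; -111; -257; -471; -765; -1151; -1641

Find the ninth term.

-2981

D1: -90  -146  -214  -294  -386  -490
D2: -56  -68  -80  -92  -104
D3: -12  -12  -12  -12
Third differences constant at -12.
-104 − 12 = -116;  -490 − 116 = -606;  -1641 − 606 = -2247
-116 − 12 = -128;  -606 − 128 = -734;  -2247 − 734 = -2981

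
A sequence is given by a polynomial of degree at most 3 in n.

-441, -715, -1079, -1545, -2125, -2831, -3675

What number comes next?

-4669

First differences: -274  -364  -466  -580  -706  -844
Second differences: -90  -102  -114  -126  -138
Third differences: -12  -12  -12  -12
The third differences are constant (-12).
-138 − 12 = -150;  -844 − 150 = -994;  -3675 − 994 = -4669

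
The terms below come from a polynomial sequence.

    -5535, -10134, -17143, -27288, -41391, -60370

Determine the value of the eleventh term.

-267255

Δ: -4599, -7009, -10145, -14103, -18979
Δ²: -2410, -3136, -3958, -4876
Δ³: -726, -822, -918
Δ⁴: -96, -96
Constant fourth difference = -96, so extend:
-918 − 96 = -1014;  -4876 − 1014 = -5890;  -18979 − 5890 = -24869;  -60370 − 24869 = -85239
-1014 − 96 = -1110;  -5890 − 1110 = -7000;  -24869 − 7000 = -31869;  -85239 − 31869 = -117108
-1110 − 96 = -1206;  -7000 − 1206 = -8206;  -31869 − 8206 = -40075;  -117108 − 40075 = -157183
-1206 − 96 = -1302;  -8206 − 1302 = -9508;  -40075 − 9508 = -49583;  -157183 − 49583 = -206766
-1302 − 96 = -1398;  -9508 − 1398 = -10906;  -49583 − 10906 = -60489;  -206766 − 60489 = -267255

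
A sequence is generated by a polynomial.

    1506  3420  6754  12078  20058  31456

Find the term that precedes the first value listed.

D1: 1914, 3334, 5324, 7980, 11398
D2: 1420, 1990, 2656, 3418
D3: 570, 666, 762
D4: 96, 96
The fourth differences are constant at 96.
Work back: 570 − 96 = 474;  1420 − 474 = 946;  1914 − 946 = 968;  1506 − 968 = 538

538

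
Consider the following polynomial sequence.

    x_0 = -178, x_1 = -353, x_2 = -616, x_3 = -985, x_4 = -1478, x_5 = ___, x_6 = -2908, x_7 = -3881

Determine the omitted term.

-2113

Using the first 5 terms:
Δ: -175  -263  -369  -493
Δ²: -88  -106  -124
Δ³: -18  -18
Constant third difference = -18.
Extend forward: -124 − 18 = -142;  -493 − 142 = -635;  -1478 − 635 = -2113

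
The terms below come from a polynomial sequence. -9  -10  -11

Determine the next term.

-12

D1: -1 , -1
Constant first difference = -1, so extend:
-11 − 1 = -12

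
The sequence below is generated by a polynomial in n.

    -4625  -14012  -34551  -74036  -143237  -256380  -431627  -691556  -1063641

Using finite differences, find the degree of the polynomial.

-9387, -20539, -39485, -69201, -113143, -175247, -259929, -372085
-11152, -18946, -29716, -43942, -62104, -84682, -112156
-7794, -10770, -14226, -18162, -22578, -27474
-2976, -3456, -3936, -4416, -4896
-480, -480, -480, -480
The fifth differences are constant, so the polynomial has degree 5.

5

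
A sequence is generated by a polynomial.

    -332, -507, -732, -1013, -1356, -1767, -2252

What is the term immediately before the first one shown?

-201

Δ: -175  -225  -281  -343  -411  -485
Δ²: -50  -56  -62  -68  -74
Δ³: -6  -6  -6  -6
The third differences are constant at -6.
Work back: -50 + 6 = -44;  -175 + 44 = -131;  -332 + 131 = -201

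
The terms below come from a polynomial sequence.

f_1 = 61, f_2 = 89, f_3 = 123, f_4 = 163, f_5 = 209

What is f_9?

Δ: 28, 34, 40, 46
Δ²: 6, 6, 6
The second differences are constant (6).
46 + 6 = 52;  209 + 52 = 261
52 + 6 = 58;  261 + 58 = 319
58 + 6 = 64;  319 + 64 = 383
64 + 6 = 70;  383 + 70 = 453

453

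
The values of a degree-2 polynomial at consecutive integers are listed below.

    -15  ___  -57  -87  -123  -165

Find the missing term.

-33

Using the last 4 terms:
-30, -36, -42
-6, -6
Constant second difference = -6.
Extend backward: -30 + 6 = -24;  -57 + 24 = -33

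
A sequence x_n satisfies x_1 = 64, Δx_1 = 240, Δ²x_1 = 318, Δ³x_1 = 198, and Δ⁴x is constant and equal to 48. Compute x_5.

Build the table forward from the leading diagonal:
Fourth differences: 48, 48, 48, 48, 48
Third differences: 198, 246, 294, 342, 390
Second differences: 318, 516, 762, 1056, 1398
First differences: 240, 558, 1074, 1836, 2892
x: 64, 304, 862, 1936, 3772

3772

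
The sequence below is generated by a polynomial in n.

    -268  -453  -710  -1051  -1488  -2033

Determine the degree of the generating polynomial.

3

D1: -185, -257, -341, -437, -545
D2: -72, -84, -96, -108
D3: -12, -12, -12
The third differences are constant, so the polynomial has degree 3.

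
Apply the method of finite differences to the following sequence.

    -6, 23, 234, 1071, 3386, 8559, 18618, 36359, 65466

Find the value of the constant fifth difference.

Δ: 29, 211, 837, 2315, 5173, 10059, 17741, 29107
Δ²: 182, 626, 1478, 2858, 4886, 7682, 11366
Δ³: 444, 852, 1380, 2028, 2796, 3684
Δ⁴: 408, 528, 648, 768, 888
Δ⁵: 120, 120, 120, 120

120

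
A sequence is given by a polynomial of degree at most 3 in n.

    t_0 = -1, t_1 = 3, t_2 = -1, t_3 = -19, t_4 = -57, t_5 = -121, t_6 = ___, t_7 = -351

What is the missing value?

-217

Using the first 6 terms:
D1: 4, -4, -18, -38, -64
D2: -8, -14, -20, -26
D3: -6, -6, -6
Constant third difference = -6.
Extend forward: -26 − 6 = -32;  -64 − 32 = -96;  -121 − 96 = -217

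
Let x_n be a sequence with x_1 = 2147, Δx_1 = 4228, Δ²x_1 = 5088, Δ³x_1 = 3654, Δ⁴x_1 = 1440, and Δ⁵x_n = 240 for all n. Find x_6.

Build the table forward from the leading diagonal:
Fifth differences: 240, 240, 240, 240, 240, 240
Fourth differences: 1440, 1680, 1920, 2160, 2400, 2640
Third differences: 3654, 5094, 6774, 8694, 10854, 13254
Second differences: 5088, 8742, 13836, 20610, 29304, 40158
First differences: 4228, 9316, 18058, 31894, 52504, 81808
x: 2147, 6375, 15691, 33749, 65643, 118147

118147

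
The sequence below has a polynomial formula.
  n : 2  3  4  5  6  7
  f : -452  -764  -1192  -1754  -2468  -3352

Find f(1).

-238

-312  -428  -562  -714  -884
-116  -134  -152  -170
-18  -18  -18
The third differences are constant at -18.
Work back: -116 + 18 = -98;  -312 + 98 = -214;  -452 + 214 = -238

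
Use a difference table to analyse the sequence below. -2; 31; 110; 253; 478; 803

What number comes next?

33  79  143  225  325
46  64  82  100
18  18  18
Third differences constant at 18.
100 + 18 = 118;  325 + 118 = 443;  803 + 443 = 1246

1246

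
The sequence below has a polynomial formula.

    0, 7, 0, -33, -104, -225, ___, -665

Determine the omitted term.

-408

Using the first 6 terms:
7  -7  -33  -71  -121
-14  -26  -38  -50
-12  -12  -12
Constant third difference = -12.
Extend forward: -50 − 12 = -62;  -121 − 62 = -183;  -225 − 183 = -408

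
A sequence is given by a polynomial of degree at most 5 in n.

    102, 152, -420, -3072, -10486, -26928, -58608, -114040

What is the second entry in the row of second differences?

First differences: 50, -572, -2652, -7414, -16442, -31680, -55432
Second differences: -622, -2080, -4762, -9028, -15238, -23752
Third differences: -1458, -2682, -4266, -6210, -8514
Fourth differences: -1224, -1584, -1944, -2304
Fifth differences: -360, -360, -360

-2080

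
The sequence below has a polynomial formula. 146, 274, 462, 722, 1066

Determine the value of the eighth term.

2722

Δ: 128, 188, 260, 344
Δ²: 60, 72, 84
Δ³: 12, 12
The third differences are constant (12).
84 + 12 = 96;  344 + 96 = 440;  1066 + 440 = 1506
96 + 12 = 108;  440 + 108 = 548;  1506 + 548 = 2054
108 + 12 = 120;  548 + 120 = 668;  2054 + 668 = 2722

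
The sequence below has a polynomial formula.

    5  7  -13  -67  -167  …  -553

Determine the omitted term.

-325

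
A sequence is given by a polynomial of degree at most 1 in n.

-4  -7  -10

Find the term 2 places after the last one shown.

-16

First differences: -3, -3
The first differences are constant (-3).
-10 − 3 = -13
-13 − 3 = -16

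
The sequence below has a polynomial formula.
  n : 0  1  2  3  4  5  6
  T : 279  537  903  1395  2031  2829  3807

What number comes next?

258, 366, 492, 636, 798, 978
108, 126, 144, 162, 180
18, 18, 18, 18
Third differences constant at 18.
180 + 18 = 198;  978 + 198 = 1176;  3807 + 1176 = 4983

4983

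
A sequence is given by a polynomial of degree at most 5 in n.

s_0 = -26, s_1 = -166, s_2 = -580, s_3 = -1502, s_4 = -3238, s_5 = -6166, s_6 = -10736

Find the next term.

-17470

Δ: -140 , -414 , -922 , -1736 , -2928 , -4570
Δ²: -274 , -508 , -814 , -1192 , -1642
Δ³: -234 , -306 , -378 , -450
Δ⁴: -72 , -72 , -72
Fourth differences constant at -72.
-450 − 72 = -522;  -1642 − 522 = -2164;  -4570 − 2164 = -6734;  -10736 − 6734 = -17470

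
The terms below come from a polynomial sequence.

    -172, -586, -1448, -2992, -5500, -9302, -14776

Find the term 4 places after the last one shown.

-414 , -862 , -1544 , -2508 , -3802 , -5474
-448 , -682 , -964 , -1294 , -1672
-234 , -282 , -330 , -378
-48 , -48 , -48
Constant fourth difference = -48, so extend:
-378 − 48 = -426;  -1672 − 426 = -2098;  -5474 − 2098 = -7572;  -14776 − 7572 = -22348
-426 − 48 = -474;  -2098 − 474 = -2572;  -7572 − 2572 = -10144;  -22348 − 10144 = -32492
-474 − 48 = -522;  -2572 − 522 = -3094;  -10144 − 3094 = -13238;  -32492 − 13238 = -45730
-522 − 48 = -570;  -3094 − 570 = -3664;  -13238 − 3664 = -16902;  -45730 − 16902 = -62632

-62632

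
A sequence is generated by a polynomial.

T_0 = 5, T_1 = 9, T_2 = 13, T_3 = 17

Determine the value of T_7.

33

Δ: 4, 4, 4
Constant first difference = 4, so extend:
17 + 4 = 21
21 + 4 = 25
25 + 4 = 29
29 + 4 = 33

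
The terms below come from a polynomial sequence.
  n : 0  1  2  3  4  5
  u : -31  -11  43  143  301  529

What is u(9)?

2381

Δ: 20 , 54 , 100 , 158 , 228
Δ²: 34 , 46 , 58 , 70
Δ³: 12 , 12 , 12
Third differences constant at 12.
70 + 12 = 82;  228 + 82 = 310;  529 + 310 = 839
82 + 12 = 94;  310 + 94 = 404;  839 + 404 = 1243
94 + 12 = 106;  404 + 106 = 510;  1243 + 510 = 1753
106 + 12 = 118;  510 + 118 = 628;  1753 + 628 = 2381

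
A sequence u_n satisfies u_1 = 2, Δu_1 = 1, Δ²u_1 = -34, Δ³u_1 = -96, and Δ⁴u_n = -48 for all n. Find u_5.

-630

Build the table forward from the leading diagonal:
D4: -48, -48, -48, -48, -48
D3: -96, -144, -192, -240, -288
D2: -34, -130, -274, -466, -706
D1: 1, -33, -163, -437, -903
u: 2, 3, -30, -193, -630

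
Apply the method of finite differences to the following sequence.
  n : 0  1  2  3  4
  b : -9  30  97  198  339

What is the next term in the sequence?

526

39 , 67 , 101 , 141
28 , 34 , 40
6 , 6
The third differences are constant (6).
40 + 6 = 46;  141 + 46 = 187;  339 + 187 = 526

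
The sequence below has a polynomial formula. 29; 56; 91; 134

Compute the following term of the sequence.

185

First differences: 27, 35, 43
Second differences: 8, 8
Second differences constant at 8.
43 + 8 = 51;  134 + 51 = 185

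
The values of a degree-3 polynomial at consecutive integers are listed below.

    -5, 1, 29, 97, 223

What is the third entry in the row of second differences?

Δ: 6, 28, 68, 126
Δ²: 22, 40, 58
Δ³: 18, 18

58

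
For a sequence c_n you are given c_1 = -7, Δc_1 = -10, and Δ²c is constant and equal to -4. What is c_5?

-71

Build the table forward from the leading diagonal:
Δ²: -4  -4  -4  -4  -4
Δ: -10  -14  -18  -22  -26
c: -7  -17  -31  -49  -71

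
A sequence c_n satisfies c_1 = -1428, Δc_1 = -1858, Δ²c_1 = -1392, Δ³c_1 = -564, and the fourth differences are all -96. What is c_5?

-19564

Build the table forward from the leading diagonal:
D4: -96  -96  -96  -96  -96
D3: -564  -660  -756  -852  -948
D2: -1392  -1956  -2616  -3372  -4224
D1: -1858  -3250  -5206  -7822  -11194
c: -1428  -3286  -6536  -11742  -19564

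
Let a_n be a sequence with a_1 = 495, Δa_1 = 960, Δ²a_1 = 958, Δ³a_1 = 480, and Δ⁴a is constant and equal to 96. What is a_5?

12099

Build the table forward from the leading diagonal:
Δ⁴: 96, 96, 96, 96, 96
Δ³: 480, 576, 672, 768, 864
Δ²: 958, 1438, 2014, 2686, 3454
Δ: 960, 1918, 3356, 5370, 8056
a: 495, 1455, 3373, 6729, 12099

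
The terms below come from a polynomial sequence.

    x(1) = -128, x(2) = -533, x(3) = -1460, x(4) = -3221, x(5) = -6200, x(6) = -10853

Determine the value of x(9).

-40496

First differences: -405 , -927 , -1761 , -2979 , -4653
Second differences: -522 , -834 , -1218 , -1674
Third differences: -312 , -384 , -456
Fourth differences: -72 , -72
Fourth differences constant at -72.
-456 − 72 = -528;  -1674 − 528 = -2202;  -4653 − 2202 = -6855;  -10853 − 6855 = -17708
-528 − 72 = -600;  -2202 − 600 = -2802;  -6855 − 2802 = -9657;  -17708 − 9657 = -27365
-600 − 72 = -672;  -2802 − 672 = -3474;  -9657 − 3474 = -13131;  -27365 − 13131 = -40496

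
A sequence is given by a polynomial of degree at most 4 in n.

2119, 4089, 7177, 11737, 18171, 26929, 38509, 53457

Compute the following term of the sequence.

D1: 1970, 3088, 4560, 6434, 8758, 11580, 14948
D2: 1118, 1472, 1874, 2324, 2822, 3368
D3: 354, 402, 450, 498, 546
D4: 48, 48, 48, 48
Constant fourth difference = 48, so extend:
546 + 48 = 594;  3368 + 594 = 3962;  14948 + 3962 = 18910;  53457 + 18910 = 72367

72367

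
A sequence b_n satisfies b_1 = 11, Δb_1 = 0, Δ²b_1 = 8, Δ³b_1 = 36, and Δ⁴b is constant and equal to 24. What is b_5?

227

Build the table forward from the leading diagonal:
Δ⁴: 24, 24, 24, 24, 24
Δ³: 36, 60, 84, 108, 132
Δ²: 8, 44, 104, 188, 296
Δ: 0, 8, 52, 156, 344
b: 11, 11, 19, 71, 227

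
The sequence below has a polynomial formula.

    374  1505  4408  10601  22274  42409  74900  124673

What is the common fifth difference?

Δ: 1131, 2903, 6193, 11673, 20135, 32491, 49773
Δ²: 1772, 3290, 5480, 8462, 12356, 17282
Δ³: 1518, 2190, 2982, 3894, 4926
Δ⁴: 672, 792, 912, 1032
Δ⁵: 120, 120, 120

120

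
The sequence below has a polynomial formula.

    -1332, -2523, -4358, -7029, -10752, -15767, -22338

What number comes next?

First differences: -1191, -1835, -2671, -3723, -5015, -6571
Second differences: -644, -836, -1052, -1292, -1556
Third differences: -192, -216, -240, -264
Fourth differences: -24, -24, -24
Fourth differences constant at -24.
-264 − 24 = -288;  -1556 − 288 = -1844;  -6571 − 1844 = -8415;  -22338 − 8415 = -30753

-30753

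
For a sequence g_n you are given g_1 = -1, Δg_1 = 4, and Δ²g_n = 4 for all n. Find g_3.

11

Build the table forward from the leading diagonal:
D2: 4, 4, 4
D1: 4, 8, 12
g: -1, 3, 11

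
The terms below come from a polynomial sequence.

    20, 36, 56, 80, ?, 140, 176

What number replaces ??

Using the first 4 terms:
Δ: 16, 20, 24
Δ²: 4, 4
Constant second difference = 4.
Extend forward: 24 + 4 = 28;  80 + 28 = 108

108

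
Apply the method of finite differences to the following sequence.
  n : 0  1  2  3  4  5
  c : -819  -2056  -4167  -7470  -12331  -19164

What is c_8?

-56355

Δ: -1237  -2111  -3303  -4861  -6833
Δ²: -874  -1192  -1558  -1972
Δ³: -318  -366  -414
Δ⁴: -48  -48
Fourth differences constant at -48.
-414 − 48 = -462;  -1972 − 462 = -2434;  -6833 − 2434 = -9267;  -19164 − 9267 = -28431
-462 − 48 = -510;  -2434 − 510 = -2944;  -9267 − 2944 = -12211;  -28431 − 12211 = -40642
-510 − 48 = -558;  -2944 − 558 = -3502;  -12211 − 3502 = -15713;  -40642 − 15713 = -56355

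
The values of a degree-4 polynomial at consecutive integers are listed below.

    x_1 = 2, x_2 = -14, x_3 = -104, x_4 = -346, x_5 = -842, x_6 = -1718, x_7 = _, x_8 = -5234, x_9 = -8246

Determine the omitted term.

Using the first 6 terms:
D1: -16, -90, -242, -496, -876
D2: -74, -152, -254, -380
D3: -78, -102, -126
D4: -24, -24
Constant fourth difference = -24.
Extend forward: -126 − 24 = -150;  -380 − 150 = -530;  -876 − 530 = -1406;  -1718 − 1406 = -3124

-3124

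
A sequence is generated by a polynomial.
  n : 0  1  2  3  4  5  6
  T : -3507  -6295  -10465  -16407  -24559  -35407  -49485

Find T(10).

D1: -2788, -4170, -5942, -8152, -10848, -14078
D2: -1382, -1772, -2210, -2696, -3230
D3: -390, -438, -486, -534
D4: -48, -48, -48
The fourth differences are constant (-48).
-534 − 48 = -582;  -3230 − 582 = -3812;  -14078 − 3812 = -17890;  -49485 − 17890 = -67375
-582 − 48 = -630;  -3812 − 630 = -4442;  -17890 − 4442 = -22332;  -67375 − 22332 = -89707
-630 − 48 = -678;  -4442 − 678 = -5120;  -22332 − 5120 = -27452;  -89707 − 27452 = -117159
-678 − 48 = -726;  -5120 − 726 = -5846;  -27452 − 5846 = -33298;  -117159 − 33298 = -150457

-150457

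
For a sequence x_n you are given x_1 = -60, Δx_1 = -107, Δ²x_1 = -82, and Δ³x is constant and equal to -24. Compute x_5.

-1076

Build the table forward from the leading diagonal:
Δ³: -24  -24  -24  -24  -24
Δ²: -82  -106  -130  -154  -178
Δ: -107  -189  -295  -425  -579
x: -60  -167  -356  -651  -1076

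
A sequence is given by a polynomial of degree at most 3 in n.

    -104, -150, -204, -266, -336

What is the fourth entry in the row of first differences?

First differences: -46, -54, -62, -70
Second differences: -8, -8, -8

-70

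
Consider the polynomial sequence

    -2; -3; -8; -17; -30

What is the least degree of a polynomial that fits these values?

2

First differences: -1, -5, -9, -13
Second differences: -4, -4, -4
The second differences are constant, so the polynomial has degree 2.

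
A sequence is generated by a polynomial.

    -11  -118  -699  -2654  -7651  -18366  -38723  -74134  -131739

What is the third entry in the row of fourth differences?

-1248

Δ: -107, -581, -1955, -4997, -10715, -20357, -35411, -57605
Δ²: -474, -1374, -3042, -5718, -9642, -15054, -22194
Δ³: -900, -1668, -2676, -3924, -5412, -7140
Δ⁴: -768, -1008, -1248, -1488, -1728
Δ⁵: -240, -240, -240, -240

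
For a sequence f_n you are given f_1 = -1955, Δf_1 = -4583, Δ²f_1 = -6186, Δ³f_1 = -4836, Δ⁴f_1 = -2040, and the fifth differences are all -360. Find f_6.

-145650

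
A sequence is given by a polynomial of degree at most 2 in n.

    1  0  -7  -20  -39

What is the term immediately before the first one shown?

-4

First differences: -1, -7, -13, -19
Second differences: -6, -6, -6
The second differences are constant at -6.
Work back: -1 + 6 = 5;  1 − 5 = -4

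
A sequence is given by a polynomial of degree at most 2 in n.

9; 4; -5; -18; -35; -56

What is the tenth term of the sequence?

D1: -5 , -9 , -13 , -17 , -21
D2: -4 , -4 , -4 , -4
Constant second difference = -4, so extend:
-21 − 4 = -25;  -56 − 25 = -81
-25 − 4 = -29;  -81 − 29 = -110
-29 − 4 = -33;  -110 − 33 = -143
-33 − 4 = -37;  -143 − 37 = -180

-180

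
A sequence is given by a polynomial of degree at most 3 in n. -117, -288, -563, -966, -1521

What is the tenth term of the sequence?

-7416

Δ: -171  -275  -403  -555
Δ²: -104  -128  -152
Δ³: -24  -24
Constant third difference = -24, so extend:
-152 − 24 = -176;  -555 − 176 = -731;  -1521 − 731 = -2252
-176 − 24 = -200;  -731 − 200 = -931;  -2252 − 931 = -3183
-200 − 24 = -224;  -931 − 224 = -1155;  -3183 − 1155 = -4338
-224 − 24 = -248;  -1155 − 248 = -1403;  -4338 − 1403 = -5741
-248 − 24 = -272;  -1403 − 272 = -1675;  -5741 − 1675 = -7416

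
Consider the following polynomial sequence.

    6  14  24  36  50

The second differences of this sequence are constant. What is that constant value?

First differences: 8, 10, 12, 14
Second differences: 2, 2, 2

2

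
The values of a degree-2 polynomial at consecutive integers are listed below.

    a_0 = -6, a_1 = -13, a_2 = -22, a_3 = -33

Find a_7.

-97

-7, -9, -11
-2, -2
Constant second difference = -2, so extend:
-11 − 2 = -13;  -33 − 13 = -46
-13 − 2 = -15;  -46 − 15 = -61
-15 − 2 = -17;  -61 − 17 = -78
-17 − 2 = -19;  -78 − 19 = -97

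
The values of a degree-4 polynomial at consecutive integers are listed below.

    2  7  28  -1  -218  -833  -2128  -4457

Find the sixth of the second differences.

Δ: 5, 21, -29, -217, -615, -1295, -2329
Δ²: 16, -50, -188, -398, -680, -1034
Δ³: -66, -138, -210, -282, -354
Δ⁴: -72, -72, -72, -72

-1034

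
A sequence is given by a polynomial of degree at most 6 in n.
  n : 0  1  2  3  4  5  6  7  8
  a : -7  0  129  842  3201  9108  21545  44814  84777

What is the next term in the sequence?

First differences: 7  129  713  2359  5907  12437  23269  39963
Second differences: 122  584  1646  3548  6530  10832  16694
Third differences: 462  1062  1902  2982  4302  5862
Fourth differences: 600  840  1080  1320  1560
Fifth differences: 240  240  240  240
The fifth differences are constant (240).
1560 + 240 = 1800;  5862 + 1800 = 7662;  16694 + 7662 = 24356;  39963 + 24356 = 64319;  84777 + 64319 = 149096

149096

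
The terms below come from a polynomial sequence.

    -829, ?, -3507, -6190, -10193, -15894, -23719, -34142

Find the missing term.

-1814

Using the last 6 terms:
First differences: -2683  -4003  -5701  -7825  -10423
Second differences: -1320  -1698  -2124  -2598
Third differences: -378  -426  -474
Fourth differences: -48  -48
Constant fourth difference = -48.
Extend backward: -378 + 48 = -330;  -1320 + 330 = -990;  -2683 + 990 = -1693;  -3507 + 1693 = -1814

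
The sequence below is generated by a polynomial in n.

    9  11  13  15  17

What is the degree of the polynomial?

1

First differences: 2, 2, 2, 2
The first differences are constant, so the polynomial has degree 1.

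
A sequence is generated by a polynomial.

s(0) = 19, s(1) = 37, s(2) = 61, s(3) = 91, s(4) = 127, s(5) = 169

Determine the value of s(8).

331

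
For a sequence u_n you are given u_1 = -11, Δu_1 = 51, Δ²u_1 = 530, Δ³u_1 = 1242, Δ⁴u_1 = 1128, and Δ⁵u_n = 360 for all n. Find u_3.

Build the table forward from the leading diagonal:
Fifth differences: 360  360  360
Fourth differences: 1128  1488  1848
Third differences: 1242  2370  3858
Second differences: 530  1772  4142
First differences: 51  581  2353
u: -11  40  621

621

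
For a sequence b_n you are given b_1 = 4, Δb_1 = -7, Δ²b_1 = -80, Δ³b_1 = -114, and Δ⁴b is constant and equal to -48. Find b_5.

-1008

Build the table forward from the leading diagonal:
D4: -48  -48  -48  -48  -48
D3: -114  -162  -210  -258  -306
D2: -80  -194  -356  -566  -824
D1: -7  -87  -281  -637  -1203
b: 4  -3  -90  -371  -1008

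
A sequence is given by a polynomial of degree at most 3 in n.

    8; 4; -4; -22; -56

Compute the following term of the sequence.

-112

D1: -4, -8, -18, -34
D2: -4, -10, -16
D3: -6, -6
Third differences constant at -6.
-16 − 6 = -22;  -34 − 22 = -56;  -56 − 56 = -112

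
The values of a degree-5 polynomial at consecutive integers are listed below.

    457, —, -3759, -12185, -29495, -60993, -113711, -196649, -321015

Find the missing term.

Using the last 7 terms:
Δ: -8426, -17310, -31498, -52718, -82938, -124366
Δ²: -8884, -14188, -21220, -30220, -41428
Δ³: -5304, -7032, -9000, -11208
Δ⁴: -1728, -1968, -2208
Δ⁵: -240, -240
Constant fifth difference = -240.
Extend backward: -1728 + 240 = -1488;  -5304 + 1488 = -3816;  -8884 + 3816 = -5068;  -8426 + 5068 = -3358;  -3759 + 3358 = -401

-401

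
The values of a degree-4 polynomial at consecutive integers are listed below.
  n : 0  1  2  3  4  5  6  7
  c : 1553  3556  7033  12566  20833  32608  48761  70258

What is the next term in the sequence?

98161

2003, 3477, 5533, 8267, 11775, 16153, 21497
1474, 2056, 2734, 3508, 4378, 5344
582, 678, 774, 870, 966
96, 96, 96, 96
The fourth differences are constant (96).
966 + 96 = 1062;  5344 + 1062 = 6406;  21497 + 6406 = 27903;  70258 + 27903 = 98161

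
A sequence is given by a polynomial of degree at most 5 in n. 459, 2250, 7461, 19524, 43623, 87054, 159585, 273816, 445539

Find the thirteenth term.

D1: 1791, 5211, 12063, 24099, 43431, 72531, 114231, 171723
D2: 3420, 6852, 12036, 19332, 29100, 41700, 57492
D3: 3432, 5184, 7296, 9768, 12600, 15792
D4: 1752, 2112, 2472, 2832, 3192
D5: 360, 360, 360, 360
Constant fifth difference = 360, so extend:
3192 + 360 = 3552;  15792 + 3552 = 19344;  57492 + 19344 = 76836;  171723 + 76836 = 248559;  445539 + 248559 = 694098
3552 + 360 = 3912;  19344 + 3912 = 23256;  76836 + 23256 = 100092;  248559 + 100092 = 348651;  694098 + 348651 = 1042749
3912 + 360 = 4272;  23256 + 4272 = 27528;  100092 + 27528 = 127620;  348651 + 127620 = 476271;  1042749 + 476271 = 1519020
4272 + 360 = 4632;  27528 + 4632 = 32160;  127620 + 32160 = 159780;  476271 + 159780 = 636051;  1519020 + 636051 = 2155071

2155071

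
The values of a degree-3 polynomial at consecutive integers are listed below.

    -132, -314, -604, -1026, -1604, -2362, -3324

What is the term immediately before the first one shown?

D1: -182, -290, -422, -578, -758, -962
D2: -108, -132, -156, -180, -204
D3: -24, -24, -24, -24
The third differences are constant at -24.
Work back: -108 + 24 = -84;  -182 + 84 = -98;  -132 + 98 = -34

-34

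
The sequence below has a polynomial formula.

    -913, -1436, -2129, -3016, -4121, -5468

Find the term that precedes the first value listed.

-536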